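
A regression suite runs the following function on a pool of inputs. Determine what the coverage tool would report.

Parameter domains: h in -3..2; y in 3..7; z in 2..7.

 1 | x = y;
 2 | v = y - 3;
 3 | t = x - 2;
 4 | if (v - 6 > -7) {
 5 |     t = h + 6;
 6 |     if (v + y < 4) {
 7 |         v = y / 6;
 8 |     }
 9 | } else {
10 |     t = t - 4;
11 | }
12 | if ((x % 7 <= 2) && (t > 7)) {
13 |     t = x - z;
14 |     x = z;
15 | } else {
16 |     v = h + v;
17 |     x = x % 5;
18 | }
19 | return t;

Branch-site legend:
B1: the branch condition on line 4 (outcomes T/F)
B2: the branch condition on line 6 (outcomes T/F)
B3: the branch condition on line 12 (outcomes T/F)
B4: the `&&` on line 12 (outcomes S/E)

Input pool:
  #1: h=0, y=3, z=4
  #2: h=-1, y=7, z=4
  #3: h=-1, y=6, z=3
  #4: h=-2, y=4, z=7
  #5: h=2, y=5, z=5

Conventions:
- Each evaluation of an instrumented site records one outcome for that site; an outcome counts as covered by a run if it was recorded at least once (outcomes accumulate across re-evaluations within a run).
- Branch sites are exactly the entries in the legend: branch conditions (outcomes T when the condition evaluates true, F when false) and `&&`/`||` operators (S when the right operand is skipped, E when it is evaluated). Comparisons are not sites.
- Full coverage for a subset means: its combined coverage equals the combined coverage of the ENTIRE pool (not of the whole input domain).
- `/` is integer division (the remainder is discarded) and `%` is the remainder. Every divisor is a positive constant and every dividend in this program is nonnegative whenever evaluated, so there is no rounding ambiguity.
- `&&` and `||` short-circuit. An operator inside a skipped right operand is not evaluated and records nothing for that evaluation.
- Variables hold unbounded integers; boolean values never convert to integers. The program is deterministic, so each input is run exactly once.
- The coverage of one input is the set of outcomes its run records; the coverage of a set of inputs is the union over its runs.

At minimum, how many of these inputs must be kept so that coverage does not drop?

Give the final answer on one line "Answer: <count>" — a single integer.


run #1 (h=0, y=3, z=4) runs B1->T, B2->T, B4->S, B3->F; records B1=T, B2=T, B3=F, B4=S
run #2 (h=-1, y=7, z=4) runs B1->T, B2->F, B4->E, B3->F; records B1=T, B2=F, B3=F, B4=E
run #3 (h=-1, y=6, z=3) runs B1->T, B2->F, B4->S, B3->F; records B1=T, B2=F, B3=F, B4=S
run #4 (h=-2, y=4, z=7) runs B1->T, B2->F, B4->S, B3->F; records B1=T, B2=F, B3=F, B4=S
run #5 (h=2, y=5, z=5) runs B1->T, B2->F, B4->S, B3->F; records B1=T, B2=F, B3=F, B4=S
the full pool covers 6 outcomes: B1=T, B2=T, B2=F, B3=F, B4=S, B4=E
size 1 is not enough: best union over all size-1 subsets is 4/6
at size 2, {1, 2} reaches all 6 outcomes; every lexicographically earlier size-2 subset fails
Answer: 2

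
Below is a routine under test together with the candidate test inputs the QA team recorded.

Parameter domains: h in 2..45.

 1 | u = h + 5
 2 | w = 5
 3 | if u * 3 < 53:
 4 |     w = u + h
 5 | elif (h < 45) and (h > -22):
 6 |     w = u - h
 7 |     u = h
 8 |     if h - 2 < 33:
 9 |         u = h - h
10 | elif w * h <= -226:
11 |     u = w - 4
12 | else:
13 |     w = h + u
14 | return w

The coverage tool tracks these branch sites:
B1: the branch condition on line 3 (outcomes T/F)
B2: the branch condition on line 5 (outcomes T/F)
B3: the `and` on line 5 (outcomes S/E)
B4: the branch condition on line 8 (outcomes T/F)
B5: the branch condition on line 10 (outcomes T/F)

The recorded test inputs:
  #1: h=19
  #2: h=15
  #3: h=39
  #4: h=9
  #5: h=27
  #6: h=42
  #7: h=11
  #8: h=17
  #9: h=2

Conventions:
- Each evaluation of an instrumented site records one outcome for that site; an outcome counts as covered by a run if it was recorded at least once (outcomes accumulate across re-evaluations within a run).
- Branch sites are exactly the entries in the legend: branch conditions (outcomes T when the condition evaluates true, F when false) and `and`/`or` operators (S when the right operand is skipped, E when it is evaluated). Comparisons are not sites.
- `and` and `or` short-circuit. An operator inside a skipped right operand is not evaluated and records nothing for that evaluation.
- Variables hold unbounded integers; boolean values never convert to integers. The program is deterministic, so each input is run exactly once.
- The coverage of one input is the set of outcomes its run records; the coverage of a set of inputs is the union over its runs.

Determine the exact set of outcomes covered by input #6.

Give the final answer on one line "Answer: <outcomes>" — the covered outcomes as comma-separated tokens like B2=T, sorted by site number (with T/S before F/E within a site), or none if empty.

Tracing the run of input #6 (h=42):
  B1->F, B3->E, B2->T, B4->F
distinct outcomes covered: B1=F, B2=T, B3=E, B4=F

Answer: B1=F, B2=T, B3=E, B4=F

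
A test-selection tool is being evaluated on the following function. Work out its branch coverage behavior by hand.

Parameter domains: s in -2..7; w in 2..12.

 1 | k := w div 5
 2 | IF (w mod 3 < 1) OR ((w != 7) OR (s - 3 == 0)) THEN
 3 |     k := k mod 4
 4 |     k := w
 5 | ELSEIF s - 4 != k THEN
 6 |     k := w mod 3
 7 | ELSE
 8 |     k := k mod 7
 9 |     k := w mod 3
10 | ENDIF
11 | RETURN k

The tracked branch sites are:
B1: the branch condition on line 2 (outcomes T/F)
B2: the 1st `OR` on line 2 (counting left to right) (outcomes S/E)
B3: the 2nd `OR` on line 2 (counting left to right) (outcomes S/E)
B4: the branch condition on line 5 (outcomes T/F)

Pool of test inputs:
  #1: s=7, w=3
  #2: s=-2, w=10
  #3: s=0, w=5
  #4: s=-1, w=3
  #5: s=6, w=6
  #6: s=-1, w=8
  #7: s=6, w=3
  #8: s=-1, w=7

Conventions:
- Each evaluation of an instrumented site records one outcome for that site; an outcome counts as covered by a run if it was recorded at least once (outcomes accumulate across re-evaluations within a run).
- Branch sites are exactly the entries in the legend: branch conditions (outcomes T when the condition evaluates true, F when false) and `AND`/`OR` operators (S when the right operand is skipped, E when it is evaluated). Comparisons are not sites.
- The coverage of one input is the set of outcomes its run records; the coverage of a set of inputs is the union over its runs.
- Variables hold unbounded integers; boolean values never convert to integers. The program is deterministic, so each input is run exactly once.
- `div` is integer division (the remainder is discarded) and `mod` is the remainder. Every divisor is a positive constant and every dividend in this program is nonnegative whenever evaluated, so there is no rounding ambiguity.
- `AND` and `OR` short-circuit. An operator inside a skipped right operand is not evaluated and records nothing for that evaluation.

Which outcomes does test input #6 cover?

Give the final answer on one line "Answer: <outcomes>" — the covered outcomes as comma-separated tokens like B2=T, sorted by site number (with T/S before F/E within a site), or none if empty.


Simulating input #6 (s=-1, w=8) step by step:
  B2->E, B3->S, B1->T
distinct outcomes covered: B1=T, B2=E, B3=S
Answer: B1=T, B2=E, B3=S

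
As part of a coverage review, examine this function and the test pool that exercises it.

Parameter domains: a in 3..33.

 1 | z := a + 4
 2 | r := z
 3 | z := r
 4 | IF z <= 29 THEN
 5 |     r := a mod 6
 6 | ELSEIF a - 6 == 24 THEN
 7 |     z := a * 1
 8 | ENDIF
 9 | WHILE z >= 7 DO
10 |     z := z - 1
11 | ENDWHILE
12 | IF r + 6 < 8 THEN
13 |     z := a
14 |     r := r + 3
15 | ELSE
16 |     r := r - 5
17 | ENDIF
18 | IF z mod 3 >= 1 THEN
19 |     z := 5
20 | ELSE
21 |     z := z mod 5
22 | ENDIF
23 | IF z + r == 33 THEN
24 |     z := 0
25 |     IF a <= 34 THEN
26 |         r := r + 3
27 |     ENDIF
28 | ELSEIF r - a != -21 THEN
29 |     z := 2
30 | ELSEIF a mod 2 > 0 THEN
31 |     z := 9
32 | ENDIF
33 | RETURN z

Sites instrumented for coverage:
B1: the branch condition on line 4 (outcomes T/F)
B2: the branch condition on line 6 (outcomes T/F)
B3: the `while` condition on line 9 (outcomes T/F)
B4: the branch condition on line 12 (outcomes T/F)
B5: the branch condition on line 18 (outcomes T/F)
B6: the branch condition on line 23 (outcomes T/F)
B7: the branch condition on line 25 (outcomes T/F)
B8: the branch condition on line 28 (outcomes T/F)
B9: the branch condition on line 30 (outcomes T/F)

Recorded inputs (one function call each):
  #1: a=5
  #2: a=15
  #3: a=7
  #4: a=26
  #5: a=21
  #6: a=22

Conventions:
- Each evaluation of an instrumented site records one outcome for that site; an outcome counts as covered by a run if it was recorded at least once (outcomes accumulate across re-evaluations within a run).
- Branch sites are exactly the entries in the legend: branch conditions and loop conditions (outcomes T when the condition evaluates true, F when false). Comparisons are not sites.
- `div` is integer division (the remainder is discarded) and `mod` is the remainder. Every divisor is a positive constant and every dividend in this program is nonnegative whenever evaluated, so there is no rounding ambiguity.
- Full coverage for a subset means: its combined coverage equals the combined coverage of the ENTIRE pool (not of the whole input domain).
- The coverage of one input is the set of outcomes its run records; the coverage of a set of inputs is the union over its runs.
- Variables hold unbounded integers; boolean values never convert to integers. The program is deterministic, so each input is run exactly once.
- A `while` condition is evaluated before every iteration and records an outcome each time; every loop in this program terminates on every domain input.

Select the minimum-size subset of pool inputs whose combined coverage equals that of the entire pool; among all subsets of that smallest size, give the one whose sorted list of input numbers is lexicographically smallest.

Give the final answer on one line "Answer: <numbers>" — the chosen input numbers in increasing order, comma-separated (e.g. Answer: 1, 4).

input #1 (a=5): events B1->T, B3->T, B3->T, B3->T, B3->F, B4->F, B5->F, B6->F, B8->T; covers B1=T, B3=T, B3=F, B4=F, B5=F, B6=F, B8=T
input #2 (a=15): events B1->T, B3->T, B3->T, B3->T, B3->T, B3->T, B3->T, B3->T, B3->T, B3->T, B3->T, B3->T, B3->T, B3->T, ...; covers B1=T, B3=T, B3=F, B4=F, B5=F, B6=F, B8=T
input #3 (a=7): events B1->T, B3->T, B3->T, B3->T, B3->T, B3->T, B3->F, B4->T, B5->T, B6->F, B8->T; covers B1=T, B3=T, B3=F, B4=T, B5=T, B6=F, B8=T
input #4 (a=26): events B1->F, B2->F, B3->T, B3->T, B3->T, B3->T, B3->T, B3->T, B3->T, B3->T, B3->T, B3->T, B3->T, B3->T, ...; covers B1=F, B2=F, B3=T, B3=F, B4=F, B5=F, B6=F, B8=T
input #5 (a=21): events B1->T, B3->T, B3->T, B3->T, B3->T, B3->T, B3->T, B3->T, B3->T, B3->T, B3->T, B3->T, B3->T, B3->T, ...; covers B1=T, B3=T, B3=F, B4=F, B5=F, B6=F, B8=T
input #6 (a=22): events B1->T, B3->T, B3->T, B3->T, B3->T, B3->T, B3->T, B3->T, B3->T, B3->T, B3->T, B3->T, B3->T, B3->T, ...; covers B1=T, B3=T, B3=F, B4=F, B5=F, B6=F, B8=T
together the pool reaches 11 outcomes: B1=T, B1=F, B2=F, B3=T, B3=F, B4=T, B4=F, B5=T, B5=F, B6=F, B8=T
every size-1 subset falls short of the 11 outcomes (best: 8/11)
size 2: inputs {3, 4} cover all 11 outcomes, and no lexicographically smaller subset of this size does

Answer: 3, 4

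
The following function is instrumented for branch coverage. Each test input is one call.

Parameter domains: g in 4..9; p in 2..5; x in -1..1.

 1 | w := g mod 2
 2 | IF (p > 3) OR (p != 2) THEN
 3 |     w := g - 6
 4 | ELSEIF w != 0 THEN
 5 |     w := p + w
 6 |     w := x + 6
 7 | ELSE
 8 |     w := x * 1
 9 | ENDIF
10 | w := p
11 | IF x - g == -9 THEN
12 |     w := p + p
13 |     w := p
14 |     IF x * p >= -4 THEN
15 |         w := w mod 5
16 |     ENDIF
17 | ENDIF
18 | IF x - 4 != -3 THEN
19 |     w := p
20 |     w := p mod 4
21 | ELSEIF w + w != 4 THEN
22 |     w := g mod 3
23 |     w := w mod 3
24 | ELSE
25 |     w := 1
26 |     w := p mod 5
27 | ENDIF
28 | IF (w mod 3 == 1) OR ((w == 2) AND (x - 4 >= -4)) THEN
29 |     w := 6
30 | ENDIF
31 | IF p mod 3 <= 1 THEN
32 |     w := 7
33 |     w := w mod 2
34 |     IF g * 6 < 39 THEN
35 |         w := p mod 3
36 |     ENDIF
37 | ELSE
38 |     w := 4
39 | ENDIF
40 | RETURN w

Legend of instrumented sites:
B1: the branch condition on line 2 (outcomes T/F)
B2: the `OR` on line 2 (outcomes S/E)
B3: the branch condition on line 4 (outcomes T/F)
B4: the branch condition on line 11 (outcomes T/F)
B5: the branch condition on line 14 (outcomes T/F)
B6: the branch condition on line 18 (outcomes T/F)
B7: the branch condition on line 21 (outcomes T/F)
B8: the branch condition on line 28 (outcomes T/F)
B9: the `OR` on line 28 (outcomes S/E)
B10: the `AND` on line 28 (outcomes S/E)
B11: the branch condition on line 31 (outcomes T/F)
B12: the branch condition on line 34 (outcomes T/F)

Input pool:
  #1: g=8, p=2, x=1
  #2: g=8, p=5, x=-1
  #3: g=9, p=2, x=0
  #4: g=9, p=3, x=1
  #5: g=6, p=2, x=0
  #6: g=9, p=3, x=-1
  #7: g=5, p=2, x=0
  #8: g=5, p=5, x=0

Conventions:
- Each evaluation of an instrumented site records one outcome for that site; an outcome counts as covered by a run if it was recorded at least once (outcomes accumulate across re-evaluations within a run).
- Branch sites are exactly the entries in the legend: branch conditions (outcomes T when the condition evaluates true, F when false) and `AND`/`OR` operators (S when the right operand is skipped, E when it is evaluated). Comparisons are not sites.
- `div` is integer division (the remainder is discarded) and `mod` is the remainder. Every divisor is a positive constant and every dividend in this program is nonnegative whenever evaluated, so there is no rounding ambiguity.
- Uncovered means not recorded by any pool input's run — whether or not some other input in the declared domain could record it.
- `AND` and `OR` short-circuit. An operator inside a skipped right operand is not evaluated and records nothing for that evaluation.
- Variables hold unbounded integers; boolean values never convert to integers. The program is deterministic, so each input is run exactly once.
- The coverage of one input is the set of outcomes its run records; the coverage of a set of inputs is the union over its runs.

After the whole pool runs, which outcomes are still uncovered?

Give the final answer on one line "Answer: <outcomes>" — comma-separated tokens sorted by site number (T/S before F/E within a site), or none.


run #1 (g=8, p=2, x=1) runs B2->E, B1->F, B3->F, B4->F, B6->F, B7->F, B9->E, B10->E, B8->T, B11->F; records B1=F, B2=E, B3=F, B4=F, B6=F, B7=F, B8=T, B9=E, B10=E, B11=F
run #2 (g=8, p=5, x=-1) runs B2->S, B1->T, B4->T, B5->F, B6->T, B9->S, B8->T, B11->F; records B1=T, B2=S, B4=T, B5=F, B6=T, B8=T, B9=S, B11=F
run #3 (g=9, p=2, x=0) runs B2->E, B1->F, B3->T, B4->T, B5->T, B6->T, B9->E, B10->E, B8->T, B11->F; records B1=F, B2=E, B3=T, B4=T, B5=T, B6=T, B8=T, B9=E, B10=E, B11=F
run #4 (g=9, p=3, x=1) runs B2->E, B1->T, B4->F, B6->F, B7->T, B9->E, B10->S, B8->F, B11->T, B12->F; records B1=T, B2=E, B4=F, B6=F, B7=T, B8=F, B9=E, B10=S, B11=T, B12=F
run #5 (g=6, p=2, x=0) runs B2->E, B1->F, B3->F, B4->F, B6->T, B9->E, B10->E, B8->T, B11->F; records B1=F, B2=E, B3=F, B4=F, B6=T, B8=T, B9=E, B10=E, B11=F
run #6 (g=9, p=3, x=-1) runs B2->E, B1->T, B4->F, B6->T, B9->E, B10->S, B8->F, B11->T, B12->F; records B1=T, B2=E, B4=F, B6=T, B8=F, B9=E, B10=S, B11=T, B12=F
run #7 (g=5, p=2, x=0) runs B2->E, B1->F, B3->T, B4->F, B6->T, B9->E, B10->E, B8->T, B11->F; records B1=F, B2=E, B3=T, B4=F, B6=T, B8=T, B9=E, B10=E, B11=F
run #8 (g=5, p=5, x=0) runs B2->S, B1->T, B4->F, B6->T, B9->S, B8->T, B11->F; records B1=T, B2=S, B4=F, B6=T, B8=T, B9=S, B11=F
union over the pool: B1=T, B1=F, B2=S, B2=E, B3=T, B3=F, B4=T, B4=F, B5=T, B5=F, B6=T, B6=F, B7=T, B7=F, B8=T, B8=F, B9=S, B9=E, B10=S, B10=E, B11=T, B11=F, B12=F
uncovered (1 of 24): B12=T
Answer: B12=T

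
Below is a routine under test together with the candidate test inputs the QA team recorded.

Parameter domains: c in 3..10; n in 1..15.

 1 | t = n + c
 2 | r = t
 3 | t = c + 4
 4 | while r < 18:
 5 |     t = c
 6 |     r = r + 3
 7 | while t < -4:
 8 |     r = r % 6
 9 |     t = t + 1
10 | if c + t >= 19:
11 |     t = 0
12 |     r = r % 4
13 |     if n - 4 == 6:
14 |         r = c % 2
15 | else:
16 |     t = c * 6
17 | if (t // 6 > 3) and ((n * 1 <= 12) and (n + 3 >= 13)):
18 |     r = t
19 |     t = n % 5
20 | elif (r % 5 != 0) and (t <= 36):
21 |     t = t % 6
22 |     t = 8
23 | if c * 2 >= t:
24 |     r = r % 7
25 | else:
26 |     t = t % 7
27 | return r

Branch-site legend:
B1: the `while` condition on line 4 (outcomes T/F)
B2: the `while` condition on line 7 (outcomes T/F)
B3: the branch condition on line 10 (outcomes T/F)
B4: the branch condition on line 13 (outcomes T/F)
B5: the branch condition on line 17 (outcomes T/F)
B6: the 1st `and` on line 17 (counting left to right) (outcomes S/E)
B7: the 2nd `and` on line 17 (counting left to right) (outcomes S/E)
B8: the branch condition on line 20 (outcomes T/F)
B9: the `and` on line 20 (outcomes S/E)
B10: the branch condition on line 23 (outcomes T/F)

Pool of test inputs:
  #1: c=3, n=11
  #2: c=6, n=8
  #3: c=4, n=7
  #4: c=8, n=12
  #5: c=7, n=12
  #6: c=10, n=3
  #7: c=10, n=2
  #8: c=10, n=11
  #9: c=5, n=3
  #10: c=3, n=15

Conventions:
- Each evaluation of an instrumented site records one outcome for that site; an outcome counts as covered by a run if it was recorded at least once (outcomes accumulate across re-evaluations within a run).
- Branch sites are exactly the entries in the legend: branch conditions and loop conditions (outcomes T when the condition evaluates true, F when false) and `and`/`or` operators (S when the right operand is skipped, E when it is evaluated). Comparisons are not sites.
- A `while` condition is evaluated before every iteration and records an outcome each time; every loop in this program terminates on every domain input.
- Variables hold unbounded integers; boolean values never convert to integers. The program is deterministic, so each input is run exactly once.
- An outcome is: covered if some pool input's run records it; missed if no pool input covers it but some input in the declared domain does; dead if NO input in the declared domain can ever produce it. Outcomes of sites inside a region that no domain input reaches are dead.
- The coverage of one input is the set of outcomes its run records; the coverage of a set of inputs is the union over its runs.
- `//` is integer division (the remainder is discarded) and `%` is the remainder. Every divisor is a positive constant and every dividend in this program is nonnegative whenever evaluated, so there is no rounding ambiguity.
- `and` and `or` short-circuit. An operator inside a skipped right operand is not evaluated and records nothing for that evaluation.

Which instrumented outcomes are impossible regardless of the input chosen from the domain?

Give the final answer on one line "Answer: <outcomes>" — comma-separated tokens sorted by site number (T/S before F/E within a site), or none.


exhaustive pass over the 120-input domain:
  B2=T: no domain input ever produces it -> dead
  reachable outcomes have witnesses, e.g. B1=T (e.g. c=3, n=1), B1=F (e.g. c=3, n=1), B2=F (e.g. c=3, n=1), B3=T (e.g. c=8, n=10)
Answer: B2=T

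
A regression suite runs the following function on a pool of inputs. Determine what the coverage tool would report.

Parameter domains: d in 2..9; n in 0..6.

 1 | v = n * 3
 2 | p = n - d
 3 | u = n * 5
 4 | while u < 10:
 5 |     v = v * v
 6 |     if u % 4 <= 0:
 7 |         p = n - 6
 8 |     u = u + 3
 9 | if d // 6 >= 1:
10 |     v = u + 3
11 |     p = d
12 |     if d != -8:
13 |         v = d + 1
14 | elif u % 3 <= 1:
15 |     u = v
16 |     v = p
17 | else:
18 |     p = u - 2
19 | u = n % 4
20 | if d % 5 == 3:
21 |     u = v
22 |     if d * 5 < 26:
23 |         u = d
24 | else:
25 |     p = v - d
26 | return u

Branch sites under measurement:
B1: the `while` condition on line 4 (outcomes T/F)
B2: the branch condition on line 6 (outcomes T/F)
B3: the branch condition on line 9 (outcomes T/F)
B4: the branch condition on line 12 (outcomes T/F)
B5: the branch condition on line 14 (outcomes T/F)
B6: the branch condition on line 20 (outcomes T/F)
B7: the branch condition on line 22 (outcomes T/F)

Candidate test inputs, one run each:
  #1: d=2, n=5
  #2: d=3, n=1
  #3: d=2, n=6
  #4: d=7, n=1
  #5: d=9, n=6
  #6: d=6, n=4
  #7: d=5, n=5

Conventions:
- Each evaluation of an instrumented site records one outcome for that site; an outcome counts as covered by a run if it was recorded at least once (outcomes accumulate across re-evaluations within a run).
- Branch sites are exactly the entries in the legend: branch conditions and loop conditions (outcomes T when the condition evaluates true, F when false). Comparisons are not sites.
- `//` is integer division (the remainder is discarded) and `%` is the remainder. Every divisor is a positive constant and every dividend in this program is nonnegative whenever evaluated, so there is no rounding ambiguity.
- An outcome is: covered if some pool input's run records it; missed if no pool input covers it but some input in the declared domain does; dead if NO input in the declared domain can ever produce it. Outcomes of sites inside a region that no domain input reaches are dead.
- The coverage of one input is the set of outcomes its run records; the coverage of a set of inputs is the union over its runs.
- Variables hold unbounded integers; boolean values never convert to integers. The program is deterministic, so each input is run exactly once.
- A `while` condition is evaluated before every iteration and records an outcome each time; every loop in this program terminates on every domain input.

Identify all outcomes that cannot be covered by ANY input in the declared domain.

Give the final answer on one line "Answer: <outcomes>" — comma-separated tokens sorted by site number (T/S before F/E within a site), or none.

checking every outcome against all 56 domain inputs:
  B4=F: no domain input ever produces it -> dead
  reachable outcomes have witnesses, e.g. B1=T (e.g. d=2, n=0), B1=F (e.g. d=2, n=0), B2=T (e.g. d=2, n=0), B2=F (e.g. d=2, n=0)

Answer: B4=F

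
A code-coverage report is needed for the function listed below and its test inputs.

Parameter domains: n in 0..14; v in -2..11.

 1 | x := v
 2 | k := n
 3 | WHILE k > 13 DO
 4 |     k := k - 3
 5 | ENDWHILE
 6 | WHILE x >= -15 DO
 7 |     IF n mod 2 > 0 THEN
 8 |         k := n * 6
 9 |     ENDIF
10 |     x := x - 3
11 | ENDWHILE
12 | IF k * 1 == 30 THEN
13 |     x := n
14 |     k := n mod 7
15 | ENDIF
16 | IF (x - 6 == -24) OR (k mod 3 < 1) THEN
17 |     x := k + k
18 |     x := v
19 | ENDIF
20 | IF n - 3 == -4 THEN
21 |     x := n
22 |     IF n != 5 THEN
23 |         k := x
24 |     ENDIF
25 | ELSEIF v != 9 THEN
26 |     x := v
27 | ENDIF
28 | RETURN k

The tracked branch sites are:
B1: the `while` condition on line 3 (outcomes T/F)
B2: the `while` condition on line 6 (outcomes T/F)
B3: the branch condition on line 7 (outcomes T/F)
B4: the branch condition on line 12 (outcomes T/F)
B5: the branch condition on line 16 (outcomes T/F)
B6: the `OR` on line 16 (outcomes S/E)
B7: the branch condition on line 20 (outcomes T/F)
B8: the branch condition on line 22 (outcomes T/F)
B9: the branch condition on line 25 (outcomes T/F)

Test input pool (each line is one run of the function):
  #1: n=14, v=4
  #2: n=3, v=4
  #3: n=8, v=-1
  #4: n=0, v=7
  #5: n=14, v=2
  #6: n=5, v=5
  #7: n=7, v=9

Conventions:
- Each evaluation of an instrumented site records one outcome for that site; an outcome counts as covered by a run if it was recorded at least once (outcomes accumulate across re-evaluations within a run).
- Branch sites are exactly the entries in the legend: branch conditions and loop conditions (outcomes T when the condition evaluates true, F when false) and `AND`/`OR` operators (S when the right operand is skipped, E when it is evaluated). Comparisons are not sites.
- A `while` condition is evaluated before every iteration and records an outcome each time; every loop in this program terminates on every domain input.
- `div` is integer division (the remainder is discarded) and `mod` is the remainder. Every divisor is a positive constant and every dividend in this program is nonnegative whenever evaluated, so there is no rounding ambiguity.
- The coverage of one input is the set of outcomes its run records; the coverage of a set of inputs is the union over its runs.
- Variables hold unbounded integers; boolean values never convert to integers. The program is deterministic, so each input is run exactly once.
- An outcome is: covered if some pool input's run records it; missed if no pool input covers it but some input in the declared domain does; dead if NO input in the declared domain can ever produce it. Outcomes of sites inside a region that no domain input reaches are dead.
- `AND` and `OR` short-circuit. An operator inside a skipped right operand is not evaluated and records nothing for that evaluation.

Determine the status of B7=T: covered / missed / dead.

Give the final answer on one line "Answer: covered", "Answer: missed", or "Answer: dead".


no pool input records B7=T
checking all 210 inputs in the declared domain: B7=T is never recorded -> dead
Answer: dead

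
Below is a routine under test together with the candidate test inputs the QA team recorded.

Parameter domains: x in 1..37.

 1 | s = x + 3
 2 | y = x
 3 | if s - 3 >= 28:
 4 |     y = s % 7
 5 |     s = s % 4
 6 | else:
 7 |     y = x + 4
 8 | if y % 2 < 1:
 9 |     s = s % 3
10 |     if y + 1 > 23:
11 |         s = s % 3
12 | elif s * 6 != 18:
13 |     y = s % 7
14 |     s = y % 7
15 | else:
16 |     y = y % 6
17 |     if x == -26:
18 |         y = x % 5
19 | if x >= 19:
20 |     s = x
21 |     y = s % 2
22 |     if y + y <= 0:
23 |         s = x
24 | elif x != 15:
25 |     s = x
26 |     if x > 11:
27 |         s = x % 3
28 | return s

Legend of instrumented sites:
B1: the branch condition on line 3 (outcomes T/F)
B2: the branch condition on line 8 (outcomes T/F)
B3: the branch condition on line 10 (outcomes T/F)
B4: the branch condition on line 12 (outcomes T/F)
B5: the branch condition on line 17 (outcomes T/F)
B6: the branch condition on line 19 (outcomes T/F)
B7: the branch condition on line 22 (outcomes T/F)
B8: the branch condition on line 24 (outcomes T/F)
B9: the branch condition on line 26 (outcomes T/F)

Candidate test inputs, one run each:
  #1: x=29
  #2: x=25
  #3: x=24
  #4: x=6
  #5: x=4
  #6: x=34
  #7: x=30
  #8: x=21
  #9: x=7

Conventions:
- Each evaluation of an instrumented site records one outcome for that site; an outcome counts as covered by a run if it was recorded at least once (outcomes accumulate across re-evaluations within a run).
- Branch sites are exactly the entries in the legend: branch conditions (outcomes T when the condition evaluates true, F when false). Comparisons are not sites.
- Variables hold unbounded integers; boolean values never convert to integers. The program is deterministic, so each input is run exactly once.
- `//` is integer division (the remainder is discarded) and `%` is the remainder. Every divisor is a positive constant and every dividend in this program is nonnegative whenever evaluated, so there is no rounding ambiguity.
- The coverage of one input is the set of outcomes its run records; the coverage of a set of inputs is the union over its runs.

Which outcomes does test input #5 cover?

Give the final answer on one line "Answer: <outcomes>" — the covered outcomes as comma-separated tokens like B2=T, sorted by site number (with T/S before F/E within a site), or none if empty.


Running input #5 (x=4), event by event:
  B1->F, B2->T, B3->F, B6->F, B8->T, B9->F
as a set, this run covers: B1=F, B2=T, B3=F, B6=F, B8=T, B9=F
Answer: B1=F, B2=T, B3=F, B6=F, B8=T, B9=F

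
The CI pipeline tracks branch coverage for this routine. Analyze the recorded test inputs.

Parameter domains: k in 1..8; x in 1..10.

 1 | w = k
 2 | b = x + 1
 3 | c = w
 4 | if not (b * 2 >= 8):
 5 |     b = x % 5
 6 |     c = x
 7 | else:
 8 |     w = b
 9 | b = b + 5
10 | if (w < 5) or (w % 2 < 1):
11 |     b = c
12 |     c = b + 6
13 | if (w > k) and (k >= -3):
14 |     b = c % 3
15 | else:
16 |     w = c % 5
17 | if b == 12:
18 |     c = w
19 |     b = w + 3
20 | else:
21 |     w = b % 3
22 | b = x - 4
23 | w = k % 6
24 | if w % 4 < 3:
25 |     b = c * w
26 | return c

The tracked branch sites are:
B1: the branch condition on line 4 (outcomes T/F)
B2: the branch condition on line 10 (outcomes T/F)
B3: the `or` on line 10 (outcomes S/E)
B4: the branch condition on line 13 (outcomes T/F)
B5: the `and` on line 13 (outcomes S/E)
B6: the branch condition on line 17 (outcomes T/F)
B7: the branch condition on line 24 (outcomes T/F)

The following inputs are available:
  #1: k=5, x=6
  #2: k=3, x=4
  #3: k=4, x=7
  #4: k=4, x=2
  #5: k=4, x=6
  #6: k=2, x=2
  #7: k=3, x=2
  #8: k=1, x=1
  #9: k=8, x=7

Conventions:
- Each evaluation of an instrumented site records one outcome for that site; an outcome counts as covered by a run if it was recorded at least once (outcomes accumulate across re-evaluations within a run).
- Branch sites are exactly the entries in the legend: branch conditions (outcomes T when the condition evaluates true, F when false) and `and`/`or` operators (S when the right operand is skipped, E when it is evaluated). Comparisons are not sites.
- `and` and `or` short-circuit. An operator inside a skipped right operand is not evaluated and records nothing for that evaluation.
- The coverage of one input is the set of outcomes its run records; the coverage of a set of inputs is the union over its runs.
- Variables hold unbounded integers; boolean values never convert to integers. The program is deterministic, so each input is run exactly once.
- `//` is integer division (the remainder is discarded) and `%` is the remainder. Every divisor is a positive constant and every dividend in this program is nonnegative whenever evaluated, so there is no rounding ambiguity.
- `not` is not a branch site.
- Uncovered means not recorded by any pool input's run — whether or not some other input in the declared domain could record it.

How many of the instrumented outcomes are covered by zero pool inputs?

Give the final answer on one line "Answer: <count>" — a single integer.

input #1 (k=5, x=6): events B1->F, B3->E, B2->F, B5->E, B4->T, B6->F, B7->T; covers B1=F, B2=F, B3=E, B4=T, B5=E, B6=F, B7=T
input #2 (k=3, x=4): events B1->F, B3->E, B2->F, B5->E, B4->T, B6->F, B7->F; covers B1=F, B2=F, B3=E, B4=T, B5=E, B6=F, B7=F
input #3 (k=4, x=7): events B1->F, B3->E, B2->T, B5->E, B4->T, B6->F, B7->T; covers B1=F, B2=T, B3=E, B4=T, B5=E, B6=F, B7=T
input #4 (k=4, x=2): events B1->T, B3->S, B2->T, B5->S, B4->F, B6->F, B7->T; covers B1=T, B2=T, B3=S, B4=F, B5=S, B6=F, B7=T
input #5 (k=4, x=6): events B1->F, B3->E, B2->F, B5->E, B4->T, B6->F, B7->T; covers B1=F, B2=F, B3=E, B4=T, B5=E, B6=F, B7=T
input #6 (k=2, x=2): events B1->T, B3->S, B2->T, B5->S, B4->F, B6->F, B7->T; covers B1=T, B2=T, B3=S, B4=F, B5=S, B6=F, B7=T
input #7 (k=3, x=2): events B1->T, B3->S, B2->T, B5->S, B4->F, B6->F, B7->F; covers B1=T, B2=T, B3=S, B4=F, B5=S, B6=F, B7=F
input #8 (k=1, x=1): events B1->T, B3->S, B2->T, B5->S, B4->F, B6->F, B7->T; covers B1=T, B2=T, B3=S, B4=F, B5=S, B6=F, B7=T
input #9 (k=8, x=7): events B1->F, B3->E, B2->T, B5->S, B4->F, B6->F, B7->T; covers B1=F, B2=T, B3=E, B4=F, B5=S, B6=F, B7=T
union over the pool: B1=T, B1=F, B2=T, B2=F, B3=S, B3=E, B4=T, B4=F, B5=S, B5=E, B6=F, B7=T, B7=F
uncovered (1 of 14): B6=T

Answer: 1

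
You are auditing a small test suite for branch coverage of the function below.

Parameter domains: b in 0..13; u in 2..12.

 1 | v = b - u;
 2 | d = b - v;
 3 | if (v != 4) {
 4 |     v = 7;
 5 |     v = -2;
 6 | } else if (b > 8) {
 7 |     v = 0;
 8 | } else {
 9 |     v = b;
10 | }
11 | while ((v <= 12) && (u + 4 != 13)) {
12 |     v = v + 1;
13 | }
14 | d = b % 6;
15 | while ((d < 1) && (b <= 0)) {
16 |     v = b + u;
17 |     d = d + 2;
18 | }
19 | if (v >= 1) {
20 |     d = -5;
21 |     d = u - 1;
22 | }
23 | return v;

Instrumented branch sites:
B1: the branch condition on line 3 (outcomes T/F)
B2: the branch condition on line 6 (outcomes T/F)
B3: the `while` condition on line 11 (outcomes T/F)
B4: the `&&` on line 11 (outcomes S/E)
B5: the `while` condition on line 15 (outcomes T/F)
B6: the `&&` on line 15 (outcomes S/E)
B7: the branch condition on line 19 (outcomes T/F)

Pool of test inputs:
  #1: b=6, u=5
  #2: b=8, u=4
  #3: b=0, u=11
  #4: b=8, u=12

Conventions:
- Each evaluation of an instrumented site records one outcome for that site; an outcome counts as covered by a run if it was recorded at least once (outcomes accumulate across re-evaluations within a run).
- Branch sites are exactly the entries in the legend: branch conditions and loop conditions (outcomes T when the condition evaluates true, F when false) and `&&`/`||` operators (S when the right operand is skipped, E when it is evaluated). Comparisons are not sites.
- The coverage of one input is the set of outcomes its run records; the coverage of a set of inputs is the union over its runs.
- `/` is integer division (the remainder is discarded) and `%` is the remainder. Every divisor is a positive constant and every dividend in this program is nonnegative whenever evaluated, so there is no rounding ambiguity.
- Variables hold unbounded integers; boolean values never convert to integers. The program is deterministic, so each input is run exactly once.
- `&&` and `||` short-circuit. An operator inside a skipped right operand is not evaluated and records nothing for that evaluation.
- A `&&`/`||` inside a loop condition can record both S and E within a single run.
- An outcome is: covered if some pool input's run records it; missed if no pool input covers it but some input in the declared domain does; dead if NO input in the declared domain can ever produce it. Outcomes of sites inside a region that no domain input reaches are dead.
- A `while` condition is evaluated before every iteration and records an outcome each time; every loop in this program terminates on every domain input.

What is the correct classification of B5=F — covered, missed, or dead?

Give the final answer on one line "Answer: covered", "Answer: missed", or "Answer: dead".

B5=F is recorded by pool input(s) 1, 2, 3, 4 -> covered

Answer: covered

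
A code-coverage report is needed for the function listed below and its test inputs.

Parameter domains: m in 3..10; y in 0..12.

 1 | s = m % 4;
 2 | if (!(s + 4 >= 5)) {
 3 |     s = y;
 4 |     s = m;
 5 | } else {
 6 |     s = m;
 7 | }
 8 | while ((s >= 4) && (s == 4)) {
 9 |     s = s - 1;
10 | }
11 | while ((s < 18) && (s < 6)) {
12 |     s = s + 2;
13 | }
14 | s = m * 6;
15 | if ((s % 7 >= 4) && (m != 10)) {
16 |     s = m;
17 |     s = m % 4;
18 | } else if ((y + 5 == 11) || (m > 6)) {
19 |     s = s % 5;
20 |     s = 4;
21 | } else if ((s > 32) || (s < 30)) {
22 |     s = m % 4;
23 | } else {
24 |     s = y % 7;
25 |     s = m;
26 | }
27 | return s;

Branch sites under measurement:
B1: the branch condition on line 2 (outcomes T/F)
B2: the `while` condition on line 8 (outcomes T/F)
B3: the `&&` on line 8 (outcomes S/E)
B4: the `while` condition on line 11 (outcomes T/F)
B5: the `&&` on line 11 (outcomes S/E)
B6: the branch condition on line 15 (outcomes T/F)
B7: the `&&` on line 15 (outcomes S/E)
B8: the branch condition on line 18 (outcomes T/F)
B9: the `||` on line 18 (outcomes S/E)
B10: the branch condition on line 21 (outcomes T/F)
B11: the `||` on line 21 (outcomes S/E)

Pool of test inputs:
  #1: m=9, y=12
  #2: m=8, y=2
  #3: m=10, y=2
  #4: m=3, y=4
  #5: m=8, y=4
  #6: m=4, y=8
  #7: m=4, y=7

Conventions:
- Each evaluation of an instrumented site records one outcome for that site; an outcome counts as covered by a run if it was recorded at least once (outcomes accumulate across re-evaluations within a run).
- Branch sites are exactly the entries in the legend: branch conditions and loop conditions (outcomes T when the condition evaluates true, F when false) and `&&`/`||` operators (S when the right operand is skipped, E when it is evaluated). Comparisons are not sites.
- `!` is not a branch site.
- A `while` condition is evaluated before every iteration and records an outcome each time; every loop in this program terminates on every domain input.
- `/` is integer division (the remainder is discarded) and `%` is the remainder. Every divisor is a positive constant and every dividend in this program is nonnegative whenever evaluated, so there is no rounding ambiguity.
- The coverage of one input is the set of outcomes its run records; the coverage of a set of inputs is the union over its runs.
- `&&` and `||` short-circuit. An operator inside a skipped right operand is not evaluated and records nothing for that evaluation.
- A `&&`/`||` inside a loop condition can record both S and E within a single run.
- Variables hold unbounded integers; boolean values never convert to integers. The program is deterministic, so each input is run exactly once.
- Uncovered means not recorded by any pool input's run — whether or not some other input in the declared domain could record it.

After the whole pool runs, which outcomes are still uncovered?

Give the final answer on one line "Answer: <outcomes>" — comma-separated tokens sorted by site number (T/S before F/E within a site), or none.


input #1, m=9, y=12: events B1->F, B3->E, B2->F, B5->E, B4->F, B7->E, B6->T; outcomes B1=F, B2=F, B3=E, B4=F, B5=E, B6=T, B7=E
input #2, m=8, y=2: events B1->T, B3->E, B2->F, B5->E, B4->F, B7->E, B6->T; outcomes B1=T, B2=F, B3=E, B4=F, B5=E, B6=T, B7=E
input #3, m=10, y=2: events B1->F, B3->E, B2->F, B5->E, B4->F, B7->E, B6->F, B9->E, B8->T; outcomes B1=F, B2=F, B3=E, B4=F, B5=E, B6=F, B7=E, B8=T, B9=E
input #4, m=3, y=4: events B1->F, B3->S, B2->F, B5->E, B4->T, B5->E, B4->T, B5->E, B4->F, B7->E, B6->T; outcomes B1=F, B2=F, B3=S, B4=T, B4=F, B5=E, B6=T, B7=E
input #5, m=8, y=4: events B1->T, B3->E, B2->F, B5->E, B4->F, B7->E, B6->T; outcomes B1=T, B2=F, B3=E, B4=F, B5=E, B6=T, B7=E
input #6, m=4, y=8: events B1->T, B3->E, B2->T, B3->S, B2->F, B5->E, B4->T, B5->E, B4->T, B5->E, B4->F, B7->S, B6->F, B9->E, ...; outcomes B1=T, B2=T, B2=F, B3=S, B3=E, B4=T, B4=F, B5=E, B6=F, B7=S, B8=F, B9=E, B10=T, B11=E
input #7, m=4, y=7: events B1->T, B3->E, B2->T, B3->S, B2->F, B5->E, B4->T, B5->E, B4->T, B5->E, B4->F, B7->S, B6->F, B9->E, ...; outcomes B1=T, B2=T, B2=F, B3=S, B3=E, B4=T, B4=F, B5=E, B6=F, B7=S, B8=F, B9=E, B10=T, B11=E
union over the pool: B1=T, B1=F, B2=T, B2=F, B3=S, B3=E, B4=T, B4=F, B5=E, B6=T, B6=F, B7=S, B7=E, B8=T, B8=F, B9=E, B10=T, B11=E
uncovered (4 of 22): B5=S, B9=S, B10=F, B11=S
Answer: B5=S, B9=S, B10=F, B11=S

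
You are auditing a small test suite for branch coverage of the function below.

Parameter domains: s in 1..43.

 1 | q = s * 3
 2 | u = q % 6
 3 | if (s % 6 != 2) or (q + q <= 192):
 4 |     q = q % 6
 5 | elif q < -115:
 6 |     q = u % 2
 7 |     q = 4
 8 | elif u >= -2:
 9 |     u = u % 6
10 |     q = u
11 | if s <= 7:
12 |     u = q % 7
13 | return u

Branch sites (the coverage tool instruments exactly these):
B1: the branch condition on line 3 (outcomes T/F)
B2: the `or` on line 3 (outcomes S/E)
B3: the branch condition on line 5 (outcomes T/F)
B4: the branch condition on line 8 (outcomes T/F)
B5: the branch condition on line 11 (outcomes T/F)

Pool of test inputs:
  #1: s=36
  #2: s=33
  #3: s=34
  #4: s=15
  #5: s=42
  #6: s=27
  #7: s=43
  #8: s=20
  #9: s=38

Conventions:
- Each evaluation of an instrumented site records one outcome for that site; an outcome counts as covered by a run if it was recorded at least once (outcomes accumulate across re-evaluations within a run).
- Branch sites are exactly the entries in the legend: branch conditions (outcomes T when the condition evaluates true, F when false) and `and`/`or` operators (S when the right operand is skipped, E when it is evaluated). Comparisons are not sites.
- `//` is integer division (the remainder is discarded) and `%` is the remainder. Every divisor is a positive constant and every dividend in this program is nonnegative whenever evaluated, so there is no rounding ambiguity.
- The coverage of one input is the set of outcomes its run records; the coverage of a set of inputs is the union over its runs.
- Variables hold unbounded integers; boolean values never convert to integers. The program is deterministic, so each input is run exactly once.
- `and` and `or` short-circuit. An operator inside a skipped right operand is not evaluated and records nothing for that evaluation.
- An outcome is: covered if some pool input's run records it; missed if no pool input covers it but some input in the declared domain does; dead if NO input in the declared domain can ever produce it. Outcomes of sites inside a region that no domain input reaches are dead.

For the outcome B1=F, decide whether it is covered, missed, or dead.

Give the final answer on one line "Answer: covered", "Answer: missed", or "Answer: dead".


B1=F is recorded by pool input(s) 9 -> covered
Answer: covered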